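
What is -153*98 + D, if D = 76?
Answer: -14918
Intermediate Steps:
-153*98 + D = -153*98 + 76 = -14994 + 76 = -14918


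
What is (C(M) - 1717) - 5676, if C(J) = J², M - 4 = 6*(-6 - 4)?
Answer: -4257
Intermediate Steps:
M = -56 (M = 4 + 6*(-6 - 4) = 4 + 6*(-10) = 4 - 60 = -56)
(C(M) - 1717) - 5676 = ((-56)² - 1717) - 5676 = (3136 - 1717) - 5676 = 1419 - 5676 = -4257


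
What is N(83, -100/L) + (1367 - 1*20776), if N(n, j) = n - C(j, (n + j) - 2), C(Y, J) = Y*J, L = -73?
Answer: -103589554/5329 ≈ -19439.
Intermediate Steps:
C(Y, J) = J*Y
N(n, j) = n - j*(-2 + j + n) (N(n, j) = n - ((n + j) - 2)*j = n - ((j + n) - 2)*j = n - (-2 + j + n)*j = n - j*(-2 + j + n))
N(83, -100/L) + (1367 - 1*20776) = (83 - (-100/(-73))*(-2 - 100/(-73) + 83)) + (1367 - 1*20776) = (83 - (-100*(-1/73))*(-2 - 100*(-1/73) + 83)) + (1367 - 20776) = (83 - 1*100/73*(-2 + 100/73 + 83)) - 19409 = (83 - 1*100/73*6013/73) - 19409 = (83 - 601300/5329) - 19409 = -158993/5329 - 19409 = -103589554/5329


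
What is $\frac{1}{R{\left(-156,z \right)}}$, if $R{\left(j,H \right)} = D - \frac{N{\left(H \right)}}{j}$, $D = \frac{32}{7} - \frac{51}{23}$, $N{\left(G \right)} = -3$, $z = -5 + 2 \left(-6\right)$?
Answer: $\frac{8372}{19547} \approx 0.4283$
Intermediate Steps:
$z = -17$ ($z = -5 - 12 = -17$)
$D = \frac{379}{161}$ ($D = 32 \cdot \frac{1}{7} - \frac{51}{23} = \frac{32}{7} - \frac{51}{23} = \frac{379}{161} \approx 2.354$)
$R{\left(j,H \right)} = \frac{379}{161} + \frac{3}{j}$ ($R{\left(j,H \right)} = \frac{379}{161} - - \frac{3}{j} = \frac{379}{161} + \frac{3}{j}$)
$\frac{1}{R{\left(-156,z \right)}} = \frac{1}{\frac{379}{161} + \frac{3}{-156}} = \frac{1}{\frac{379}{161} + 3 \left(- \frac{1}{156}\right)} = \frac{1}{\frac{379}{161} - \frac{1}{52}} = \frac{1}{\frac{19547}{8372}} = \frac{8372}{19547}$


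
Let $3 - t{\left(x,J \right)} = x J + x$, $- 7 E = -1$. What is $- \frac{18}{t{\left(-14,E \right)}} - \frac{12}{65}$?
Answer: $- \frac{1398}{1235} \approx -1.132$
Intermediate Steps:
$E = \frac{1}{7}$ ($E = \left(- \frac{1}{7}\right) \left(-1\right) = \frac{1}{7} \approx 0.14286$)
$t{\left(x,J \right)} = 3 - x - J x$ ($t{\left(x,J \right)} = 3 - \left(x J + x\right) = 3 - \left(J x + x\right) = 3 - \left(x + J x\right) = 3 - x - J x$)
$- \frac{18}{t{\left(-14,E \right)}} - \frac{12}{65} = - \frac{18}{3 - -14 - \frac{1}{7} \left(-14\right)} - \frac{12}{65} = - \frac{18}{3 + 14 + 2} - \frac{12}{65} = - \frac{18}{19} - \frac{12}{65} = - \frac{1398}{1235}$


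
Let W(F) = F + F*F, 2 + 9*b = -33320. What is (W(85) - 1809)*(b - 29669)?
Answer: -1652186843/9 ≈ -1.8358e+8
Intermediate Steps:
b = -33322/9 (b = -2/9 + (⅑)*(-33320) = -2/9 - 33320/9 = -33322/9 ≈ -3702.4)
W(F) = F + F²
(W(85) - 1809)*(b - 29669) = (85*(1 + 85) - 1809)*(-33322/9 - 29669) = (85*86 - 1809)*(-300343/9) = (7310 - 1809)*(-300343/9) = 5501*(-300343/9) = -1652186843/9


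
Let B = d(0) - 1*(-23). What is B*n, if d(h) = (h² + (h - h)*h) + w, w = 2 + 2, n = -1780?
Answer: -48060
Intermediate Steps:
w = 4
d(h) = 4 + h² (d(h) = (h² + (h - h)*h) + 4 = (h² + 0*h) + 4 = (h² + 0) + 4 = h² + 4 = 4 + h²)
B = 27 (B = (4 + 0²) - 1*(-23) = (4 + 0) + 23 = 4 + 23 = 27)
B*n = 27*(-1780) = -48060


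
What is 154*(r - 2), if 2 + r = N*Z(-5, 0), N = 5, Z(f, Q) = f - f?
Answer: -616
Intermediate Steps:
Z(f, Q) = 0
r = -2 (r = -2 + 5*0 = -2 + 0 = -2)
154*(r - 2) = 154*(-2 - 2) = 154*(-4) = -616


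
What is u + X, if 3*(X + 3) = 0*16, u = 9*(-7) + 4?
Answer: -62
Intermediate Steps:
u = -59 (u = -63 + 4 = -59)
X = -3 (X = -3 + (0*16)/3 = -3 + (⅓)*0 = -3 + 0 = -3)
u + X = -59 - 3 = -62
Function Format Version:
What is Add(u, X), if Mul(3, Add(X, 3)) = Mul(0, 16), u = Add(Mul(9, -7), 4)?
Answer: -62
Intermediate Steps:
u = -59 (u = Add(-63, 4) = -59)
X = -3 (X = Add(-3, Mul(Rational(1, 3), Mul(0, 16))) = Add(-3, Mul(Rational(1, 3), 0)) = Add(-3, 0) = -3)
Add(u, X) = Add(-59, -3) = -62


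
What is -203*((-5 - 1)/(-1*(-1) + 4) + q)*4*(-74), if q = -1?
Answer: -660968/5 ≈ -1.3219e+5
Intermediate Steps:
-203*((-5 - 1)/(-1*(-1) + 4) + q)*4*(-74) = -203*((-5 - 1)/(-1*(-1) + 4) - 1)*4*(-74) = -203*(-6/(1 + 4) - 1)*4*(-74) = -203*(-6/5 - 1)*4*(-74) = -(-2233)*4/5*(-74) = -203*(-44/5)*(-74) = (8932/5)*(-74) = -660968/5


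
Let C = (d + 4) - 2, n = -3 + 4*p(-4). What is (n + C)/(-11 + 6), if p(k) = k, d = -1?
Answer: 18/5 ≈ 3.6000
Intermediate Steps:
n = -19 (n = -3 + 4*(-4) = -3 - 16 = -19)
C = 1 (C = (-1 + 4) - 2 = 3 - 2 = 1)
(n + C)/(-11 + 6) = (-19 + 1)/(-11 + 6) = -18/(-5) = -1/5*(-18) = 18/5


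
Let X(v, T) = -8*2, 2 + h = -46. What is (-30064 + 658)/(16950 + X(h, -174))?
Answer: -14703/8467 ≈ -1.7365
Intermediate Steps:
h = -48 (h = -2 - 46 = -48)
X(v, T) = -16
(-30064 + 658)/(16950 + X(h, -174)) = (-30064 + 658)/(16950 - 16) = -29406/16934 = -29406*1/16934 = -14703/8467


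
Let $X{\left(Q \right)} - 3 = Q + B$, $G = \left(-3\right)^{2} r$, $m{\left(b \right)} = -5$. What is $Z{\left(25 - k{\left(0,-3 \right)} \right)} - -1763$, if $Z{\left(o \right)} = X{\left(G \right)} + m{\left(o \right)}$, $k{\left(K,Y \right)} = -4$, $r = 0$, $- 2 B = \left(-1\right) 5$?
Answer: $\frac{3527}{2} \approx 1763.5$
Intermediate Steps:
$B = \frac{5}{2}$ ($B = - \frac{\left(-1\right) 5}{2} = \left(- \frac{1}{2}\right) \left(-5\right) = \frac{5}{2} \approx 2.5$)
$G = 0$ ($G = \left(-3\right)^{2} \cdot 0 = 9 \cdot 0 = 0$)
$X{\left(Q \right)} = \frac{11}{2} + Q$ ($X{\left(Q \right)} = 3 + \left(Q + \frac{5}{2}\right) = 3 + \left(\frac{5}{2} + Q\right) = \frac{11}{2} + Q$)
$Z{\left(o \right)} = \frac{1}{2}$ ($Z{\left(o \right)} = \left(\frac{11}{2} + 0\right) - 5 = \frac{11}{2} - 5 = \frac{1}{2}$)
$Z{\left(25 - k{\left(0,-3 \right)} \right)} - -1763 = \frac{1}{2} - -1763 = \frac{1}{2} + 1763 = \frac{3527}{2}$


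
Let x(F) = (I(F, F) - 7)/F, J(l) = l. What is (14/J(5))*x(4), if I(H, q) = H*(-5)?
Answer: -189/10 ≈ -18.900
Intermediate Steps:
I(H, q) = -5*H
x(F) = (-7 - 5*F)/F (x(F) = (-5*F - 7)/F = (-7 - 5*F)/F)
(14/J(5))*x(4) = (14/5)*(-5 - 7/4) = (14*(⅕))*(-5 - 7*¼) = 14*(-5 - 7/4)/5 = (14/5)*(-27/4) = -189/10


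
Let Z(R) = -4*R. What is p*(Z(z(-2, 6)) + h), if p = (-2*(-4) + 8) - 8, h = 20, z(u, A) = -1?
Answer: 192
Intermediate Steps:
p = 8 (p = (8 + 8) - 8 = 16 - 8 = 8)
p*(Z(z(-2, 6)) + h) = 8*(-4*(-1) + 20) = 8*(4 + 20) = 8*24 = 192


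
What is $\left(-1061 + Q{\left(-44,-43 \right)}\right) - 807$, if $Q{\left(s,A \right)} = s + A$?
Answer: $-1955$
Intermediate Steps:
$Q{\left(s,A \right)} = A + s$
$\left(-1061 + Q{\left(-44,-43 \right)}\right) - 807 = \left(-1061 - 87\right) - 807 = -1148 - 807 = -1955$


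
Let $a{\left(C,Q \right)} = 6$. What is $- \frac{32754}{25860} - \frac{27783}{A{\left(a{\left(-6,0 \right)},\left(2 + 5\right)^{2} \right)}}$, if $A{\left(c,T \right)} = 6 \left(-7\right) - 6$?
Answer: $\frac{19913783}{34480} \approx 577.55$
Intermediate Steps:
$A{\left(c,T \right)} = -48$ ($A{\left(c,T \right)} = -42 - 6 = -48$)
$- \frac{32754}{25860} - \frac{27783}{A{\left(a{\left(-6,0 \right)},\left(2 + 5\right)^{2} \right)}} = - \frac{32754}{25860} - \frac{27783}{-48} = \left(-32754\right) \frac{1}{25860} - - \frac{9261}{16} = - \frac{5459}{4310} + \frac{9261}{16} = \frac{19913783}{34480}$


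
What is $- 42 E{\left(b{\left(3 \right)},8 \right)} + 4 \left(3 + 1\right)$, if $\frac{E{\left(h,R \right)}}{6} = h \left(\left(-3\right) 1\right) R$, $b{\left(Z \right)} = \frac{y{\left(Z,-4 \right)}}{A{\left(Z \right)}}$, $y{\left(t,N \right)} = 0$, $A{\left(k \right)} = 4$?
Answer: $16$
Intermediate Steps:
$b{\left(Z \right)} = 0$ ($b{\left(Z \right)} = \frac{0}{4} = 0 \cdot \frac{1}{4} = 0$)
$E{\left(h,R \right)} = - 18 R h$ ($E{\left(h,R \right)} = 6 h \left(\left(-3\right) 1\right) R = 6 h \left(-3\right) R = 6 - 3 h R = 6 \left(- 3 R h\right) = - 18 R h$)
$- 42 E{\left(b{\left(3 \right)},8 \right)} + 4 \left(3 + 1\right) = - 42 \left(\left(-18\right) 8 \cdot 0\right) + 4 \left(3 + 1\right) = \left(-42\right) 0 + 4 \cdot 4 = 0 + 16 = 16$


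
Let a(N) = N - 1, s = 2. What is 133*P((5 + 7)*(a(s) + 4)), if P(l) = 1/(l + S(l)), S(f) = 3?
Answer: 19/9 ≈ 2.1111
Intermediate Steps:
a(N) = -1 + N
P(l) = 1/(3 + l) (P(l) = 1/(l + 3) = 1/(3 + l))
133*P((5 + 7)*(a(s) + 4)) = 133/(3 + (5 + 7)*((-1 + 2) + 4)) = 133/(3 + 12*(1 + 4)) = 133/(3 + 12*5) = 133/(3 + 60) = 133/63 = 133*(1/63) = 19/9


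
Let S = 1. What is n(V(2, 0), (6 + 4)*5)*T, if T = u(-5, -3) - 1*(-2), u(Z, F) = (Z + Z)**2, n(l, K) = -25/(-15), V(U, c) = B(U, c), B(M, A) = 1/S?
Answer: 170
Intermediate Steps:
B(M, A) = 1 (B(M, A) = 1/1 = 1)
V(U, c) = 1
n(l, K) = 5/3 (n(l, K) = -25*(-1/15) = 5/3)
u(Z, F) = 4*Z**2 (u(Z, F) = (2*Z)**2 = 4*Z**2)
T = 102 (T = 4*(-5)**2 - 1*(-2) = 4*25 + 2 = 100 + 2 = 102)
n(V(2, 0), (6 + 4)*5)*T = (5/3)*102 = 170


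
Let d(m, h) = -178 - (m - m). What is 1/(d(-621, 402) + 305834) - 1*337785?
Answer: -103246011959/305656 ≈ -3.3779e+5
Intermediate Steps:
d(m, h) = -178 (d(m, h) = -178 - 1*0 = -178 + 0 = -178)
1/(d(-621, 402) + 305834) - 1*337785 = 1/(-178 + 305834) - 1*337785 = 1/305656 - 337785 = -103246011959/305656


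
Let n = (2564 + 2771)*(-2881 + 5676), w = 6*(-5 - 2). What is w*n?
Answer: -626275650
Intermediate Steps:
w = -42 (w = 6*(-7) = -42)
n = 14911325 (n = 5335*2795 = 14911325)
w*n = -42*14911325 = -626275650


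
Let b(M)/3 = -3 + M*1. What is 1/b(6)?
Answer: ⅑ ≈ 0.11111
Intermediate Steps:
b(M) = -9 + 3*M (b(M) = 3*(-3 + M*1) = 3*(-3 + M) = -9 + 3*M)
1/b(6) = 1/(-9 + 3*6) = 1/(-9 + 18) = 1/9 = ⅑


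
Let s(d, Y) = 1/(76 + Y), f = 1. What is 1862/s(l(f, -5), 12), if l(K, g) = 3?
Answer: 163856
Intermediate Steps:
1862/s(l(f, -5), 12) = 1862/(1/(76 + 12)) = 1862/(1/88) = 1862*88 = 163856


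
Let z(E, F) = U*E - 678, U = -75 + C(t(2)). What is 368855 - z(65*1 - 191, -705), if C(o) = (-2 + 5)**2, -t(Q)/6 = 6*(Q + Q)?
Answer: 361217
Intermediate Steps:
t(Q) = -72*Q (t(Q) = -36*(Q + Q) = -36*2*Q = -72*Q)
C(o) = 9 (C(o) = 3**2 = 9)
U = -66 (U = -75 + 9 = -66)
z(E, F) = -678 - 66*E (z(E, F) = -66*E - 678 = -678 - 66*E)
368855 - z(65*1 - 191, -705) = 368855 - (-678 - 66*(65*1 - 191)) = 368855 - (-678 - 66*(65 - 191)) = 368855 - (-678 - 66*(-126)) = 368855 - (-678 + 8316) = 368855 - 1*7638 = 368855 - 7638 = 361217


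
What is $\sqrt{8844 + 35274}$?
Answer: $3 \sqrt{4902} \approx 210.04$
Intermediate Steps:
$\sqrt{8844 + 35274} = \sqrt{44118} = 3 \sqrt{4902}$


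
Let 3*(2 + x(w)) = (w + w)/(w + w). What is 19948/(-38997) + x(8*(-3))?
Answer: -84943/38997 ≈ -2.1782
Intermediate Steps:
x(w) = -5/3 (x(w) = -2 + ((w + w)/(w + w))/3 = -2 + ((2*w)/((2*w)))/3 = -2 + ((2*w)*(1/(2*w)))/3 = -2 + (1/3)*1 = -2 + 1/3 = -5/3)
19948/(-38997) + x(8*(-3)) = 19948/(-38997) - 5/3 = 19948*(-1/38997) - 5/3 = -19948/38997 - 5/3 = -84943/38997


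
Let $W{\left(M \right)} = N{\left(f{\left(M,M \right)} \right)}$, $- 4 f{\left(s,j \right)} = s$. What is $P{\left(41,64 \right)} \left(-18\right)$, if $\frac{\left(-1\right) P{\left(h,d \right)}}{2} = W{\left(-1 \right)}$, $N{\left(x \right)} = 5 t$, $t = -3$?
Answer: $-540$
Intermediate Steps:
$f{\left(s,j \right)} = - \frac{s}{4}$
$N{\left(x \right)} = -15$ ($N{\left(x \right)} = 5 \left(-3\right) = -15$)
$W{\left(M \right)} = -15$
$P{\left(h,d \right)} = 30$ ($P{\left(h,d \right)} = \left(-2\right) \left(-15\right) = 30$)
$P{\left(41,64 \right)} \left(-18\right) = 30 \left(-18\right) = -540$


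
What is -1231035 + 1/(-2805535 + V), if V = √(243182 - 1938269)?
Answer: -9689511361839473455/7871028331312 - 9*I*√20927/7871028331312 ≈ -1.231e+6 - 1.6541e-10*I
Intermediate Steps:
V = 9*I*√20927 (V = √(-1695087) = 9*I*√20927 ≈ 1302.0*I)
-1231035 + 1/(-2805535 + V) = -1231035 + 1/(-2805535 + 9*I*√20927)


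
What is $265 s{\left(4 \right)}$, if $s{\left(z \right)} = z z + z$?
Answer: $5300$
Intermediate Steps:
$s{\left(z \right)} = z + z^{2}$ ($s{\left(z \right)} = z^{2} + z = z + z^{2}$)
$265 s{\left(4 \right)} = 265 \cdot 4 \left(1 + 4\right) = 265 \cdot 4 \cdot 5 = 265 \cdot 20 = 5300$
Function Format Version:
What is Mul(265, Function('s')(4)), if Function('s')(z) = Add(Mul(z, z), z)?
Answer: 5300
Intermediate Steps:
Function('s')(z) = Add(z, Pow(z, 2)) (Function('s')(z) = Add(Pow(z, 2), z) = Add(z, Pow(z, 2)))
Mul(265, Function('s')(4)) = Mul(265, Mul(4, Add(1, 4))) = Mul(265, Mul(4, 5)) = Mul(265, 20) = 5300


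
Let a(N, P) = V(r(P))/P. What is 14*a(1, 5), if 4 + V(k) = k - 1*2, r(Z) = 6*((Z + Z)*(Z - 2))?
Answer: 2436/5 ≈ 487.20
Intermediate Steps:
r(Z) = 12*Z*(-2 + Z) (r(Z) = 6*((2*Z)*(-2 + Z)) = 6*(2*Z*(-2 + Z)) = 12*Z*(-2 + Z))
V(k) = -6 + k (V(k) = -4 + (k - 1*2) = -4 + (k - 2) = -4 + (-2 + k) = -6 + k)
a(N, P) = (-6 + 12*P*(-2 + P))/P
14*a(1, 5) = 14*(-24 - 6/5 + 12*5) = 14*(-24 - 6*⅕ + 60) = 14*(-24 - 6/5 + 60) = 14*(174/5) = 2436/5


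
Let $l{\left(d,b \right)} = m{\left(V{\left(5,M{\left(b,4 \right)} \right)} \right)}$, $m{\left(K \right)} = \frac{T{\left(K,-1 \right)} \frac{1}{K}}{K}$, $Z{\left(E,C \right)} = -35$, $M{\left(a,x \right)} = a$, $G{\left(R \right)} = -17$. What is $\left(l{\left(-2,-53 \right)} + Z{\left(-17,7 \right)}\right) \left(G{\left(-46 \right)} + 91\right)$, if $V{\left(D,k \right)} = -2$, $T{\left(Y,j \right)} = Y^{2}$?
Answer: $-2516$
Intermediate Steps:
$m{\left(K \right)} = 1$ ($m{\left(K \right)} = \frac{K^{2} \frac{1}{K}}{K} = \frac{K}{K} = 1$)
$l{\left(d,b \right)} = 1$
$\left(l{\left(-2,-53 \right)} + Z{\left(-17,7 \right)}\right) \left(G{\left(-46 \right)} + 91\right) = \left(1 - 35\right) \left(-17 + 91\right) = \left(-34\right) 74 = -2516$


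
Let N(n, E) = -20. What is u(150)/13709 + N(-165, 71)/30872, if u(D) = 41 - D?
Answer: -909807/105806062 ≈ -0.0085988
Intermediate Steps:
u(150)/13709 + N(-165, 71)/30872 = (41 - 1*150)/13709 - 20/30872 = (41 - 150)*(1/13709) - 20*1/30872 = -109*1/13709 - 5/7718 = -109/13709 - 5/7718 = -909807/105806062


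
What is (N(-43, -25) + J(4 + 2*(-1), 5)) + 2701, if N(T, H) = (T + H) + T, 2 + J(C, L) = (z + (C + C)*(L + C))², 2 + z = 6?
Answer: 3612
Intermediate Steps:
z = 4 (z = -2 + 6 = 4)
J(C, L) = -2 + (4 + 2*C*(C + L))² (J(C, L) = -2 + (4 + (C + C)*(L + C))² = -2 + (4 + (2*C)*(C + L))² = -2 + (4 + 2*C*(C + L))²)
N(T, H) = H + 2*T (N(T, H) = (H + T) + T = H + 2*T)
(N(-43, -25) + J(4 + 2*(-1), 5)) + 2701 = ((-25 + 2*(-43)) + (-2 + 4*(2 + (4 + 2*(-1))² + (4 + 2*(-1))*5)²)) + 2701 = ((-25 - 86) + (-2 + 4*(2 + (4 - 2)² + (4 - 2)*5)²)) + 2701 = (-111 + (-2 + 4*(2 + 2² + 2*5)²)) + 2701 = (-111 + (-2 + 4*(2 + 4 + 10)²)) + 2701 = (-111 + (-2 + 4*16²)) + 2701 = (-111 + (-2 + 4*256)) + 2701 = (-111 + (-2 + 1024)) + 2701 = (-111 + 1022) + 2701 = 911 + 2701 = 3612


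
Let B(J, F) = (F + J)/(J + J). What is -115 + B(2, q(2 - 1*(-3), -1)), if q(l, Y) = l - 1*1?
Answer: -227/2 ≈ -113.50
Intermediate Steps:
q(l, Y) = -1 + l (q(l, Y) = l - 1 = -1 + l)
B(J, F) = (F + J)/(2*J) (B(J, F) = (F + J)/((2*J)) = (F + J)*(1/(2*J)) = (F + J)/(2*J))
-115 + B(2, q(2 - 1*(-3), -1)) = -115 + (1/2)*((-1 + (2 - 1*(-3))) + 2)/2 = -115 + (1/2)*(1/2)*((-1 + (2 + 3)) + 2) = -115 + (1/2)*(1/2)*((-1 + 5) + 2) = -115 + (1/2)*(1/2)*(4 + 2) = -115 + (1/2)*(1/2)*6 = -115 + 3/2 = -227/2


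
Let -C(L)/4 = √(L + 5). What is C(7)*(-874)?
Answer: 6992*√3 ≈ 12111.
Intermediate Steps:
C(L) = -4*√(5 + L) (C(L) = -4*√(L + 5) = -4*√(5 + L))
C(7)*(-874) = -4*√(5 + 7)*(-874) = -8*√3*(-874) = 6992*√3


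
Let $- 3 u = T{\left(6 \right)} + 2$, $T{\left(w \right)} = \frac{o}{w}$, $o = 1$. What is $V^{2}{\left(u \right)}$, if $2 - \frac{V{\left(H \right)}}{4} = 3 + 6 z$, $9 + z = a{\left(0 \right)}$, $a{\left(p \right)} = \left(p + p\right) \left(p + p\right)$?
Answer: $44944$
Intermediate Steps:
$a{\left(p \right)} = 4 p^{2}$ ($a{\left(p \right)} = 2 p 2 p = 4 p^{2}$)
$T{\left(w \right)} = \frac{1}{w}$ ($T{\left(w \right)} = 1 \frac{1}{w} = \frac{1}{w}$)
$z = -9$ ($z = -9 + 4 \cdot 0^{2} = -9 + 4 \cdot 0 = -9 + 0 = -9$)
$u = - \frac{13}{18}$ ($u = - \frac{\frac{1}{6} + 2}{3} = \left(- \frac{1}{3}\right) \frac{13}{6} = - \frac{13}{18} \approx -0.72222$)
$V{\left(H \right)} = 212$ ($V{\left(H \right)} = 8 - 4 \left(3 + 6 \left(-9\right)\right) = 8 - 4 \left(3 - 54\right) = 8 - -204 = 8 + 204 = 212$)
$V^{2}{\left(u \right)} = 212^{2} = 44944$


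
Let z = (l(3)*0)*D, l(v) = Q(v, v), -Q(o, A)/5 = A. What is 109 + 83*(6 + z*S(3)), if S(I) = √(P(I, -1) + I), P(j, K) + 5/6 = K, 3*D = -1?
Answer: 607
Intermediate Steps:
D = -⅓ (D = (⅓)*(-1) = -⅓ ≈ -0.33333)
P(j, K) = -⅚ + K
Q(o, A) = -5*A
S(I) = √(-11/6 + I) (S(I) = √((-⅚ - 1) + I) = √(-11/6 + I))
l(v) = -5*v
z = 0 (z = (-5*3*0)*(-⅓) = -15*0*(-⅓) = 0*(-⅓) = 0)
109 + 83*(6 + z*S(3)) = 109 + 83*(6 + 0*(√(-66 + 36*3)/6)) = 109 + 83*(6 + 0*(√(-66 + 108)/6)) = 109 + 83*(6 + 0*(√42/6)) = 109 + 83*(6 + 0) = 109 + 83*6 = 109 + 498 = 607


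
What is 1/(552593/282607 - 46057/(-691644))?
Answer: 195463435908/395213663491 ≈ 0.49458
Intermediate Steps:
1/(552593/282607 - 46057/(-691644)) = 1/(552593*(1/282607) - 46057*(-1/691644)) = 1/(552593/282607 + 46057/691644) = 1/(395213663491/195463435908) = 195463435908/395213663491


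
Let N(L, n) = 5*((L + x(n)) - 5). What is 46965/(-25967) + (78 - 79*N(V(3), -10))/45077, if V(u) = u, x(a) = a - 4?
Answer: -1950904439/1170514459 ≈ -1.6667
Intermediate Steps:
x(a) = -4 + a
N(L, n) = -45 + 5*L + 5*n (N(L, n) = 5*((L + (-4 + n)) - 5) = 5*((-4 + L + n) - 5) = 5*(-9 + L + n) = -45 + 5*L + 5*n)
46965/(-25967) + (78 - 79*N(V(3), -10))/45077 = 46965/(-25967) + (78 - 79*(-45 + 5*3 + 5*(-10)))/45077 = 46965*(-1/25967) + (78 - 79*(-45 + 15 - 50))*(1/45077) = -46965/25967 + (78 - 79*(-80))*(1/45077) = -46965/25967 + (78 + 6320)*(1/45077) = -46965/25967 + 6398*(1/45077) = -46965/25967 + 6398/45077 = -1950904439/1170514459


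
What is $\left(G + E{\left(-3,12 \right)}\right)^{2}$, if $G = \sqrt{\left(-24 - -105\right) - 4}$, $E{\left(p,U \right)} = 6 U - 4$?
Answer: $\left(68 + \sqrt{77}\right)^{2} \approx 5894.4$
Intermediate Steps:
$E{\left(p,U \right)} = -4 + 6 U$
$G = \sqrt{77}$ ($G = \sqrt{\left(-24 + 105\right) - 4} = \sqrt{81 - 4} = \sqrt{77} \approx 8.775$)
$\left(G + E{\left(-3,12 \right)}\right)^{2} = \left(\sqrt{77} + \left(-4 + 6 \cdot 12\right)\right)^{2} = \left(\sqrt{77} + \left(-4 + 72\right)\right)^{2} = \left(\sqrt{77} + 68\right)^{2} = \left(68 + \sqrt{77}\right)^{2}$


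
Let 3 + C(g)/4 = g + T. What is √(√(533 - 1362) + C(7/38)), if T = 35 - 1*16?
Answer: √(23370 + 361*I*√829)/19 ≈ 8.2337 + 1.7484*I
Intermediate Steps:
T = 19 (T = 35 - 16 = 19)
C(g) = 64 + 4*g (C(g) = -12 + 4*(g + 19) = -12 + 4*(19 + g) = -12 + (76 + 4*g) = 64 + 4*g)
√(√(533 - 1362) + C(7/38)) = √(√(533 - 1362) + (64 + 4*(7/38))) = √(√(-829) + (64 + 4*(7*(1/38)))) = √(I*√829 + (64 + 4*(7/38))) = √(I*√829 + (64 + 14/19)) = √(I*√829 + 1230/19) = √(1230/19 + I*√829)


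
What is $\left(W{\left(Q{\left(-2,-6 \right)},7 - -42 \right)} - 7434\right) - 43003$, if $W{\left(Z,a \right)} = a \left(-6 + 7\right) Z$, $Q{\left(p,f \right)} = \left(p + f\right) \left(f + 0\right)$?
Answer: $-48085$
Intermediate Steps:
$Q{\left(p,f \right)} = f \left(f + p\right)$ ($Q{\left(p,f \right)} = \left(f + p\right) f = f \left(f + p\right)$)
$W{\left(Z,a \right)} = Z a$ ($W{\left(Z,a \right)} = a 1 Z = a Z = Z a$)
$\left(W{\left(Q{\left(-2,-6 \right)},7 - -42 \right)} - 7434\right) - 43003 = \left(- 6 \left(-6 - 2\right) \left(7 - -42\right) - 7434\right) - 43003 = \left(\left(-6\right) \left(-8\right) \left(7 + 42\right) - 7434\right) - 43003 = \left(48 \cdot 49 - 7434\right) - 43003 = \left(2352 - 7434\right) - 43003 = -5082 - 43003 = -48085$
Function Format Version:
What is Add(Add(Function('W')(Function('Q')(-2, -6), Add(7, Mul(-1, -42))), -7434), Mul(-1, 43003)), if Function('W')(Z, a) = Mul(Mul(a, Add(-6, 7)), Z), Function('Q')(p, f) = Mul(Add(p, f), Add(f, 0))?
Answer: -48085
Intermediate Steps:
Function('Q')(p, f) = Mul(f, Add(f, p)) (Function('Q')(p, f) = Mul(Add(f, p), f) = Mul(f, Add(f, p)))
Function('W')(Z, a) = Mul(Z, a) (Function('W')(Z, a) = Mul(Mul(a, 1), Z) = Mul(a, Z) = Mul(Z, a))
Add(Add(Function('W')(Function('Q')(-2, -6), Add(7, Mul(-1, -42))), -7434), Mul(-1, 43003)) = Add(Add(Mul(Mul(-6, Add(-6, -2)), Add(7, Mul(-1, -42))), -7434), Mul(-1, 43003)) = Add(Add(Mul(Mul(-6, -8), Add(7, 42)), -7434), -43003) = Add(Add(Mul(48, 49), -7434), -43003) = Add(Add(2352, -7434), -43003) = Add(-5082, -43003) = -48085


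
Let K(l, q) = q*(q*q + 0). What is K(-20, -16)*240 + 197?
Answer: -982843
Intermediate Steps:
K(l, q) = q**3 (K(l, q) = q*(q**2 + 0) = q*q**2 = q**3)
K(-20, -16)*240 + 197 = (-16)**3*240 + 197 = -4096*240 + 197 = -983040 + 197 = -982843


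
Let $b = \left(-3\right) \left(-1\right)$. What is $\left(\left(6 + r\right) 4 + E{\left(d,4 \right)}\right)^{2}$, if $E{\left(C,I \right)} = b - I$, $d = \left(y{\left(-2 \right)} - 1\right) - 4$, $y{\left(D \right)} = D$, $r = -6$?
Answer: $1$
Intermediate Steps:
$b = 3$
$d = -7$ ($d = \left(-2 - 1\right) - 4 = -3 - 4 = -7$)
$E{\left(C,I \right)} = 3 - I$
$\left(\left(6 + r\right) 4 + E{\left(d,4 \right)}\right)^{2} = \left(\left(6 - 6\right) 4 + \left(3 - 4\right)\right)^{2} = \left(0 \cdot 4 + \left(3 - 4\right)\right)^{2} = \left(0 - 1\right)^{2} = \left(-1\right)^{2} = 1$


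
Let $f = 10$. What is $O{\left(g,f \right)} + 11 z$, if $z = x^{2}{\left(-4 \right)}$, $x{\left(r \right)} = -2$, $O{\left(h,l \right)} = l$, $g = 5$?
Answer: $54$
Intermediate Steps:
$z = 4$ ($z = \left(-2\right)^{2} = 4$)
$O{\left(g,f \right)} + 11 z = 10 + 11 \cdot 4 = 10 + 44 = 54$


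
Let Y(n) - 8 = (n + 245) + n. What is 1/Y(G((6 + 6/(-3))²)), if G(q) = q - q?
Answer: 1/253 ≈ 0.0039526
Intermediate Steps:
G(q) = 0
Y(n) = 253 + 2*n (Y(n) = 8 + ((n + 245) + n) = 8 + ((245 + n) + n) = 8 + (245 + 2*n) = 253 + 2*n)
1/Y(G((6 + 6/(-3))²)) = 1/(253 + 2*0) = 1/(253 + 0) = 1/253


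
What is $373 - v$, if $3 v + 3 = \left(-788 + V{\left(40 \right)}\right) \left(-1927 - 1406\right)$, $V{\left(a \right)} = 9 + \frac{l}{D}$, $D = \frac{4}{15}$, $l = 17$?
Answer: $- \frac{3177075}{4} \approx -7.9427 \cdot 10^{5}$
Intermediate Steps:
$D = \frac{4}{15}$ ($D = 4 \cdot \frac{1}{15} = \frac{4}{15} \approx 0.26667$)
$V{\left(a \right)} = \frac{291}{4}$ ($V{\left(a \right)} = 9 + \frac{17}{\frac{4}{15}} = 9 + 17 \cdot \frac{15}{4} = 9 + \frac{255}{4} = \frac{291}{4}$)
$v = \frac{3178567}{4}$ ($v = -1 + \frac{\left(-788 + \frac{291}{4}\right) \left(-1927 - 1406\right)}{3} = -1 + \frac{\left(- \frac{2861}{4}\right) \left(-3333\right)}{3} = -1 + \frac{1}{3} \cdot \frac{9535713}{4} = -1 + \frac{3178571}{4} = \frac{3178567}{4} \approx 7.9464 \cdot 10^{5}$)
$373 - v = 373 - \frac{3178567}{4} = - \frac{3177075}{4}$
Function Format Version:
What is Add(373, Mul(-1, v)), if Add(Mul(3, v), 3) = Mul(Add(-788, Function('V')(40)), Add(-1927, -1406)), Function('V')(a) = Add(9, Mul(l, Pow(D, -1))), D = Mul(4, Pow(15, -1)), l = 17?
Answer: Rational(-3177075, 4) ≈ -7.9427e+5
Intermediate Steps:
D = Rational(4, 15) (D = Mul(4, Rational(1, 15)) = Rational(4, 15) ≈ 0.26667)
Function('V')(a) = Rational(291, 4) (Function('V')(a) = Add(9, Mul(17, Pow(Rational(4, 15), -1))) = Add(9, Mul(17, Rational(15, 4))) = Add(9, Rational(255, 4)) = Rational(291, 4))
v = Rational(3178567, 4) (v = Add(-1, Mul(Rational(1, 3), Mul(Add(-788, Rational(291, 4)), Add(-1927, -1406)))) = Add(-1, Mul(Rational(1, 3), Mul(Rational(-2861, 4), -3333))) = Add(-1, Mul(Rational(1, 3), Rational(9535713, 4))) = Add(-1, Rational(3178571, 4)) = Rational(3178567, 4) ≈ 7.9464e+5)
Add(373, Mul(-1, v)) = Add(373, Mul(-1, Rational(3178567, 4))) = Add(373, Rational(-3178567, 4)) = Rational(-3177075, 4)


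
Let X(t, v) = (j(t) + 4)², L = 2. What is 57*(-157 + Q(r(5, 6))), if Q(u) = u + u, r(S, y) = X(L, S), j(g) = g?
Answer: -4845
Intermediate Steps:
X(t, v) = (4 + t)² (X(t, v) = (t + 4)² = (4 + t)²)
r(S, y) = 36 (r(S, y) = (4 + 2)² = 6² = 36)
Q(u) = 2*u
57*(-157 + Q(r(5, 6))) = 57*(-157 + 2*36) = 57*(-157 + 72) = 57*(-85) = -4845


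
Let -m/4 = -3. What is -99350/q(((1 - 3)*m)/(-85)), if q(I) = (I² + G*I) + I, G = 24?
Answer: -358901875/25788 ≈ -13917.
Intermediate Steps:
m = 12 (m = -4*(-3) = 12)
q(I) = I² + 25*I (q(I) = (I² + 24*I) + I = I² + 25*I)
-99350/q(((1 - 3)*m)/(-85)) = -99350*(-85/(12*(1 - 3)*(25 + ((1 - 3)*12)/(-85)))) = -99350*85/(24*(25 - 2*12*(-1/85))) = -99350*85/(24*(25 - 24*(-1/85))) = -99350*85/(24*(25 + 24/85)) = -99350/((24/85)*(2149/85)) = -99350/51576/7225 = -99350*7225/51576 = -358901875/25788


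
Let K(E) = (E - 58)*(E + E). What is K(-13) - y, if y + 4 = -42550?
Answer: 44400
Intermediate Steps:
y = -42554 (y = -4 - 42550 = -42554)
K(E) = 2*E*(-58 + E) (K(E) = (-58 + E)*(2*E) = 2*E*(-58 + E))
K(-13) - y = 2*(-13)*(-58 - 13) - 1*(-42554) = 2*(-13)*(-71) + 42554 = 1846 + 42554 = 44400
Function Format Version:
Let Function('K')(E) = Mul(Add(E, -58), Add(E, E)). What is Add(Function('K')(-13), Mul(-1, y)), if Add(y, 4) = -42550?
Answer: 44400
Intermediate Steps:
y = -42554 (y = Add(-4, -42550) = -42554)
Function('K')(E) = Mul(2, E, Add(-58, E)) (Function('K')(E) = Mul(Add(-58, E), Mul(2, E)) = Mul(2, E, Add(-58, E)))
Add(Function('K')(-13), Mul(-1, y)) = Add(Mul(2, -13, Add(-58, -13)), Mul(-1, -42554)) = Add(Mul(2, -13, -71), 42554) = Add(1846, 42554) = 44400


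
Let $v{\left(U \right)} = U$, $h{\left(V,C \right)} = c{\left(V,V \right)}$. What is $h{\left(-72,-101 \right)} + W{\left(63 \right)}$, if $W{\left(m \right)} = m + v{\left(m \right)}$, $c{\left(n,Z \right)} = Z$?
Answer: $54$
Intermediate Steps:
$h{\left(V,C \right)} = V$
$W{\left(m \right)} = 2 m$ ($W{\left(m \right)} = m + m = 2 m$)
$h{\left(-72,-101 \right)} + W{\left(63 \right)} = -72 + 2 \cdot 63 = -72 + 126 = 54$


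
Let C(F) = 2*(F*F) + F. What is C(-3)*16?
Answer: 240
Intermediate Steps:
C(F) = F + 2*F² (C(F) = 2*F² + F = F + 2*F²)
C(-3)*16 = -3*(1 + 2*(-3))*16 = -3*(1 - 6)*16 = -3*(-5)*16 = 15*16 = 240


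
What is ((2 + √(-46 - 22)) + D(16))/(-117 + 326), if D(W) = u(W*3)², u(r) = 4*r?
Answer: 36866/209 + 2*I*√17/209 ≈ 176.39 + 0.039456*I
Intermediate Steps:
D(W) = 144*W² (D(W) = (4*(W*3))² = (4*(3*W))² = (12*W)² = 144*W²)
((2 + √(-46 - 22)) + D(16))/(-117 + 326) = ((2 + √(-46 - 22)) + 144*16²)/(-117 + 326) = ((2 + √(-68)) + 144*256)/209 = ((2 + 2*I*√17) + 36864)*(1/209) = (36866 + 2*I*√17)*(1/209) = 36866/209 + 2*I*√17/209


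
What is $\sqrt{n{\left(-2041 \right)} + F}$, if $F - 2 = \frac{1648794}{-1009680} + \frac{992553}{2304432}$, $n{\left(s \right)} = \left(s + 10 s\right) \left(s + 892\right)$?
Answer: $\frac{\sqrt{8590332760148930878623705}}{577068180} \approx 5079.0$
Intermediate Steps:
$n{\left(s \right)} = 11 s \left(892 + s\right)$
$F = \frac{1841374069}{2308272720}$ ($F = 2 + \left(\frac{1648794}{-1009680} + \frac{992553}{2304432}\right) = 2 + \left(1648794 \left(- \frac{1}{1009680}\right) + 992553 \cdot \frac{1}{2304432}\right) = 2 + \left(- \frac{39257}{24040} + \frac{330851}{768144}\right) = 2 - \frac{2775171371}{2308272720} = \frac{1841374069}{2308272720} \approx 0.79773$)
$\sqrt{n{\left(-2041 \right)} + F} = \sqrt{11 \left(-2041\right) \left(892 - 2041\right) + \frac{1841374069}{2308272720}} = \sqrt{11 \left(-2041\right) \left(-1149\right) + \frac{1841374069}{2308272720}} = \sqrt{25796199 + \frac{1841374069}{2308272720}} = \sqrt{\frac{59544664272765349}{2308272720}} = \frac{\sqrt{8590332760148930878623705}}{577068180}$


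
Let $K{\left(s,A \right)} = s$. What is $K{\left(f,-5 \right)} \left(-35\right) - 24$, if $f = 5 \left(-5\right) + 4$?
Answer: $711$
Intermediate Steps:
$f = -21$ ($f = -25 + 4 = -21$)
$K{\left(f,-5 \right)} \left(-35\right) - 24 = \left(-21\right) \left(-35\right) - 24 = 735 - 24 = 711$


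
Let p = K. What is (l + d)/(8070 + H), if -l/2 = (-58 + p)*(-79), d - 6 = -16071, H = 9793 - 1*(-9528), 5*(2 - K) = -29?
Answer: -119983/136955 ≈ -0.87608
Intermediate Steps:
K = 39/5 (K = 2 - 1/5*(-29) = 2 + 29/5 = 39/5 ≈ 7.8000)
p = 39/5 ≈ 7.8000
H = 19321 (H = 9793 + 9528 = 19321)
d = -16065 (d = 6 - 16071 = -16065)
l = -39658/5 (l = -2*(-58 + 39/5)*(-79) = -(-502)*(-79)/5 = -2*19829/5 = -39658/5 ≈ -7931.6)
(l + d)/(8070 + H) = (-39658/5 - 16065)/(8070 + 19321) = -119983/5/27391 = -119983/5*1/27391 = -119983/136955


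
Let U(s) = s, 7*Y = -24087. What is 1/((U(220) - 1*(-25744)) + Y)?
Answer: 1/22523 ≈ 4.4399e-5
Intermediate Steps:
Y = -3441 (Y = (⅐)*(-24087) = -3441)
1/((U(220) - 1*(-25744)) + Y) = 1/((220 - 1*(-25744)) - 3441) = 1/((220 + 25744) - 3441) = 1/(25964 - 3441) = 1/22523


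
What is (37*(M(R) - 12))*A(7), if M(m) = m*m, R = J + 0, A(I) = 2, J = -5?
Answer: 962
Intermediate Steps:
R = -5 (R = -5 + 0 = -5)
M(m) = m²
(37*(M(R) - 12))*A(7) = (37*((-5)² - 12))*2 = (37*(25 - 12))*2 = (37*13)*2 = 481*2 = 962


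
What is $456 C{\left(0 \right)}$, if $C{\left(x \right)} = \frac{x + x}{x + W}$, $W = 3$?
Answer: $0$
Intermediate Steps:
$C{\left(x \right)} = \frac{2 x}{3 + x}$ ($C{\left(x \right)} = \frac{x + x}{x + 3} = \frac{2 x}{3 + x}$)
$456 C{\left(0 \right)} = 456 \cdot 2 \cdot 0 \frac{1}{3 + 0} = 456 \cdot 2 \cdot 0 \cdot \frac{1}{3} = 456 \cdot 0 = 0$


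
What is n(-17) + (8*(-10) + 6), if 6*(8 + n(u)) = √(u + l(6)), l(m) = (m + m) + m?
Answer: -491/6 ≈ -81.833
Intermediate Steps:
l(m) = 3*m (l(m) = 2*m + m = 3*m)
n(u) = -8 + √(18 + u)/6 (n(u) = -8 + √(u + 3*6)/6 = -8 + √(u + 18)/6 = -8 + √(18 + u)/6)
n(-17) + (8*(-10) + 6) = (-8 + √(18 - 17)/6) + (8*(-10) + 6) = (-8 + √1/6) + (-80 + 6) = (-8 + (⅙)*1) - 74 = (-8 + ⅙) - 74 = -47/6 - 74 = -491/6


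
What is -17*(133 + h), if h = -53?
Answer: -1360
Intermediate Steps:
-17*(133 + h) = -17*(133 - 53) = -17*80 = -1360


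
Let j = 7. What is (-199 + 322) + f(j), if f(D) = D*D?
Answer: 172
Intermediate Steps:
f(D) = D²
(-199 + 322) + f(j) = (-199 + 322) + 7² = 123 + 49 = 172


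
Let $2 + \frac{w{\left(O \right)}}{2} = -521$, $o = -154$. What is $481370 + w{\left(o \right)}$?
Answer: $480324$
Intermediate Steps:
$w{\left(O \right)} = -1046$ ($w{\left(O \right)} = -4 + 2 \left(-521\right) = -4 - 1042 = -1046$)
$481370 + w{\left(o \right)} = 481370 - 1046 = 480324$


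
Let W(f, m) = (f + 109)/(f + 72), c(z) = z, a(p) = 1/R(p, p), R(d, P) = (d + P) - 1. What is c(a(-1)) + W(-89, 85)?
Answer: -77/51 ≈ -1.5098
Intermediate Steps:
R(d, P) = -1 + P + d (R(d, P) = (P + d) - 1 = -1 + P + d)
a(p) = 1/(-1 + 2*p) (a(p) = 1/(-1 + p + p) = 1/(-1 + 2*p))
W(f, m) = (109 + f)/(72 + f)
c(a(-1)) + W(-89, 85) = 1/(-1 + 2*(-1)) + (109 - 89)/(72 - 89) = 1/(-1 - 2) + 20/(-17) = 1/(-3) - 1/17*20 = -1/3 - 20/17 = -77/51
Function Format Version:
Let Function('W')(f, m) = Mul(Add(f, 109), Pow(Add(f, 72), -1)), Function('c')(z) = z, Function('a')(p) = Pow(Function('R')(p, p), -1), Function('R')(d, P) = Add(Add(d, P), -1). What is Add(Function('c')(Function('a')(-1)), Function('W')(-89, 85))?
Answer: Rational(-77, 51) ≈ -1.5098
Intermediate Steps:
Function('R')(d, P) = Add(-1, P, d) (Function('R')(d, P) = Add(Add(P, d), -1) = Add(-1, P, d))
Function('a')(p) = Pow(Add(-1, Mul(2, p)), -1) (Function('a')(p) = Pow(Add(-1, p, p), -1) = Pow(Add(-1, Mul(2, p)), -1))
Function('W')(f, m) = Mul(Pow(Add(72, f), -1), Add(109, f)) (Function('W')(f, m) = Mul(Add(109, f), Pow(Add(72, f), -1)) = Mul(Pow(Add(72, f), -1), Add(109, f)))
Add(Function('c')(Function('a')(-1)), Function('W')(-89, 85)) = Add(Pow(Add(-1, Mul(2, -1)), -1), Mul(Pow(Add(72, -89), -1), Add(109, -89))) = Add(Pow(Add(-1, -2), -1), Mul(Pow(-17, -1), 20)) = Add(Pow(-3, -1), Mul(Rational(-1, 17), 20)) = Add(Rational(-1, 3), Rational(-20, 17)) = Rational(-77, 51)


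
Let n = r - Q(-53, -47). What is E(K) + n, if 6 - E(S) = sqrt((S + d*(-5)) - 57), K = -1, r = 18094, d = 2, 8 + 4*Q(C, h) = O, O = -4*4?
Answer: 18106 - 2*I*sqrt(17) ≈ 18106.0 - 8.2462*I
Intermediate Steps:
O = -16
Q(C, h) = -6 (Q(C, h) = -2 + (1/4)*(-16) = -2 - 4 = -6)
n = 18100 (n = 18094 - 1*(-6) = 18094 + 6 = 18100)
E(S) = 6 - sqrt(-67 + S) (E(S) = 6 - sqrt((S + 2*(-5)) - 57) = 6 - sqrt((S - 10) - 57) = 6 - sqrt((-10 + S) - 57) = 6 - sqrt(-67 + S))
E(K) + n = (6 - sqrt(-67 - 1)) + 18100 = (6 - sqrt(-68)) + 18100 = (6 - 2*I*sqrt(17)) + 18100 = 18106 - 2*I*sqrt(17)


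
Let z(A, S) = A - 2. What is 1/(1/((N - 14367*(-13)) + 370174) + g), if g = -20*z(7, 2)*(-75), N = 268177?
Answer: 825122/6188415001 ≈ 0.00013333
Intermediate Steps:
z(A, S) = -2 + A
g = 7500 (g = -20*(-2 + 7)*(-75) = -20*5*(-75) = -100*(-75) = 7500)
1/(1/((N - 14367*(-13)) + 370174) + g) = 1/(1/((268177 - 14367*(-13)) + 370174) + 7500) = 1/(1/((268177 + 186771) + 370174) + 7500) = 1/(1/(454948 + 370174) + 7500) = 1/(1/825122 + 7500) = 1/(6188415001/825122) = 825122/6188415001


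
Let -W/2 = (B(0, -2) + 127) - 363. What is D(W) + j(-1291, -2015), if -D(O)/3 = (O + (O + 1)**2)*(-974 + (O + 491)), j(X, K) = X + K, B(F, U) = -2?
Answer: 4784799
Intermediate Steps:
j(X, K) = K + X
W = 476 (W = -2*((-2 + 127) - 363) = -2*(125 - 363) = -2*(-238) = 476)
D(O) = -3*(-483 + O)*(O + (1 + O)**2) (D(O) = -3*(O + (O + 1)**2)*(-974 + (O + 491)) = -3*(O + (1 + O)**2)*(-974 + (491 + O)) = -3*(O + (1 + O)**2)*(-483 + O) = -3*(-483 + O)*(O + (1 + O)**2))
D(W) + j(-1291, -2015) = (1449 - 3*476**3 + 1440*476**2 + 4344*476) + (-2015 - 1291) = (1449 - 3*107850176 + 1440*226576 + 2067744) - 3306 = (1449 - 323550528 + 326269440 + 2067744) - 3306 = 4788105 - 3306 = 4784799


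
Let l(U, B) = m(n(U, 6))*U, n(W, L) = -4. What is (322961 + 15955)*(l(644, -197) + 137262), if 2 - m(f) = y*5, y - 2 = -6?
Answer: 51322049880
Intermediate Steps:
y = -4 (y = 2 - 6 = -4)
m(f) = 22 (m(f) = 2 - (-4)*5 = 2 - 1*(-20) = 2 + 20 = 22)
l(U, B) = 22*U
(322961 + 15955)*(l(644, -197) + 137262) = (322961 + 15955)*(22*644 + 137262) = 338916*(14168 + 137262) = 338916*151430 = 51322049880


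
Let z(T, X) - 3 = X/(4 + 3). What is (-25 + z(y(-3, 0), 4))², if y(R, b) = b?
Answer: 22500/49 ≈ 459.18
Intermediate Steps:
z(T, X) = 3 + X/7 (z(T, X) = 3 + X/(4 + 3) = 3 + X/7)
(-25 + z(y(-3, 0), 4))² = (-25 + (3 + (⅐)*4))² = (-25 + (3 + 4/7))² = (-25 + 25/7)² = (-150/7)² = 22500/49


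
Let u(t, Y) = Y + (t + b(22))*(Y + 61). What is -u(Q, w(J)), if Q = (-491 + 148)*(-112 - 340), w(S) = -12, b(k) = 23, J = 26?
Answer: -7597879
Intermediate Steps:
Q = 155036 (Q = -343*(-452) = 155036)
u(t, Y) = Y + (23 + t)*(61 + Y) (u(t, Y) = Y + (t + 23)*(Y + 61) = Y + (23 + t)*(61 + Y))
-u(Q, w(J)) = -(1403 + 24*(-12) + 61*155036 - 12*155036) = -(1403 - 288 + 9457196 - 1860432) = -1*7597879 = -7597879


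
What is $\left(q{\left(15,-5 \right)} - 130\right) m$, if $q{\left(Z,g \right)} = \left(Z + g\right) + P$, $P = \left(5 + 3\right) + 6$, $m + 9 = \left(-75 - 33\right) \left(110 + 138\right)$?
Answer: $2840058$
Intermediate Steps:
$m = -26793$ ($m = -9 + \left(-75 - 33\right) \left(110 + 138\right) = -9 - 26784 = -26793$)
$P = 14$ ($P = 8 + 6 = 14$)
$q{\left(Z,g \right)} = 14 + Z + g$ ($q{\left(Z,g \right)} = \left(Z + g\right) + 14 = 14 + Z + g$)
$\left(q{\left(15,-5 \right)} - 130\right) m = \left(\left(14 + 15 - 5\right) - 130\right) \left(-26793\right) = \left(24 - 130\right) \left(-26793\right) = \left(-106\right) \left(-26793\right) = 2840058$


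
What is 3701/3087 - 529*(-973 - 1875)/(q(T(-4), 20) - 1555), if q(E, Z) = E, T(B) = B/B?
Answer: -110597575/114219 ≈ -968.29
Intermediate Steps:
T(B) = 1
3701/3087 - 529*(-973 - 1875)/(q(T(-4), 20) - 1555) = 3701/3087 - 529*(-973 - 1875)/(1 - 1555) = 3701*(1/3087) - 529/((-1554/(-2848))) = 3701/3087 - 529/((-1554*(-1/2848))) = 3701/3087 - 529/777/1424 = 3701/3087 - 529*1424/777 = 3701/3087 - 753296/777 = -110597575/114219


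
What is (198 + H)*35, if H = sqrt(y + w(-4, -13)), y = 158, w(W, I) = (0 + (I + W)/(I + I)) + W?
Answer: 6930 + 35*sqrt(104546)/26 ≈ 7365.3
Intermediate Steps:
w(W, I) = W + (I + W)/(2*I) (w(W, I) = (0 + (I + W)/((2*I))) + W = (0 + (I + W)*(1/(2*I))) + W = (0 + (I + W)/(2*I)) + W = (I + W)/(2*I) + W = W + (I + W)/(2*I))
H = sqrt(104546)/26 (H = sqrt(158 + (1/2 - 4 + (1/2)*(-4)/(-13))) = sqrt(158 + (1/2 - 4 + (1/2)*(-4)*(-1/13))) = sqrt(158 + (1/2 - 4 + 2/13)) = sqrt(158 - 87/26) = sqrt(4021/26) = sqrt(104546)/26 ≈ 12.436)
(198 + H)*35 = (198 + sqrt(104546)/26)*35 = 6930 + 35*sqrt(104546)/26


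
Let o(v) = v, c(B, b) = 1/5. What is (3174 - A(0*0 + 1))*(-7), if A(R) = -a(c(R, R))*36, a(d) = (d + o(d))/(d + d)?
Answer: -22470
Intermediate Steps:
c(B, b) = 1/5
a(d) = 1 (a(d) = (d + d)/(d + d) = (2*d)/((2*d)) = (2*d)*(1/(2*d)) = 1)
A(R) = -36
(3174 - A(0*0 + 1))*(-7) = (3174 - 1*(-36))*(-7) = (3174 + 36)*(-7) = 3210*(-7) = -22470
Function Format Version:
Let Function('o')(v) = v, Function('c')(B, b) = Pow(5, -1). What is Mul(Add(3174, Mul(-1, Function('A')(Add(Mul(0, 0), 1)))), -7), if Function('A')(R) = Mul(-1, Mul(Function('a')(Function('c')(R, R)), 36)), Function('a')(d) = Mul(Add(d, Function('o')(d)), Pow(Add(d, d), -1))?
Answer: -22470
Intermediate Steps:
Function('c')(B, b) = Rational(1, 5)
Function('a')(d) = 1 (Function('a')(d) = Mul(Add(d, d), Pow(Add(d, d), -1)) = Mul(Mul(2, d), Pow(Mul(2, d), -1)) = Mul(Mul(2, d), Mul(Rational(1, 2), Pow(d, -1))) = 1)
Function('A')(R) = -36 (Function('A')(R) = Mul(-1, Mul(1, 36)) = Mul(-1, 36) = -36)
Mul(Add(3174, Mul(-1, Function('A')(Add(Mul(0, 0), 1)))), -7) = Mul(Add(3174, Mul(-1, -36)), -7) = Mul(Add(3174, 36), -7) = Mul(3210, -7) = -22470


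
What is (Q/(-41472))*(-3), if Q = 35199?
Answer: 3911/1536 ≈ 2.5462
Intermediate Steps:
(Q/(-41472))*(-3) = (35199/(-41472))*(-3) = (35199*(-1/41472))*(-3) = -3911/4608*(-3) = 3911/1536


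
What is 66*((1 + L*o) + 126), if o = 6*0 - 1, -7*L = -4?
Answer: 58410/7 ≈ 8344.3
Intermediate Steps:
L = 4/7 (L = -⅐*(-4) = 4/7 ≈ 0.57143)
o = -1 (o = 0 - 1 = -1)
66*((1 + L*o) + 126) = 66*((1 + (4/7)*(-1)) + 126) = 66*((1 - 4/7) + 126) = 66*(3/7 + 126) = 66*(885/7) = 58410/7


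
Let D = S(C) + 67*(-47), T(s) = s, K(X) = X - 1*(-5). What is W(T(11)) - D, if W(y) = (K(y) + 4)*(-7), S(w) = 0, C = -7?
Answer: 3009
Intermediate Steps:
K(X) = 5 + X (K(X) = X + 5 = 5 + X)
D = -3149 (D = 0 + 67*(-47) = 0 - 3149 = -3149)
W(y) = -63 - 7*y (W(y) = ((5 + y) + 4)*(-7) = (9 + y)*(-7) = -63 - 7*y)
W(T(11)) - D = (-63 - 7*11) - 1*(-3149) = (-63 - 77) + 3149 = -140 + 3149 = 3009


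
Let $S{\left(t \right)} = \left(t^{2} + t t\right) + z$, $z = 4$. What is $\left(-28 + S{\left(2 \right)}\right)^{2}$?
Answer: $256$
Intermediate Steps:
$S{\left(t \right)} = 4 + 2 t^{2}$ ($S{\left(t \right)} = \left(t^{2} + t t\right) + 4 = \left(t^{2} + t^{2}\right) + 4 = 2 t^{2} + 4 = 4 + 2 t^{2}$)
$\left(-28 + S{\left(2 \right)}\right)^{2} = \left(-28 + \left(4 + 2 \cdot 2^{2}\right)\right)^{2} = \left(-28 + \left(4 + 2 \cdot 4\right)\right)^{2} = \left(-28 + \left(4 + 8\right)\right)^{2} = \left(-28 + 12\right)^{2} = \left(-16\right)^{2} = 256$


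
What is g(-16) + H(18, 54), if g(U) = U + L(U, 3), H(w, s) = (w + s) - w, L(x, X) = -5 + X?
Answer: 36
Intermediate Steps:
H(w, s) = s (H(w, s) = (s + w) - w = s)
g(U) = -2 + U (g(U) = U + (-5 + 3) = U - 2 = -2 + U)
g(-16) + H(18, 54) = (-2 - 16) + 54 = -18 + 54 = 36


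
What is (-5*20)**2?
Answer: 10000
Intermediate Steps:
(-5*20)**2 = (-100)**2 = 10000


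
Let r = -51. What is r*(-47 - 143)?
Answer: 9690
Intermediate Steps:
r*(-47 - 143) = -51*(-47 - 143) = -51*(-190) = 9690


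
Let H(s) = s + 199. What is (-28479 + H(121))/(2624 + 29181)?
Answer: -28159/31805 ≈ -0.88536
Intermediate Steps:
H(s) = 199 + s
(-28479 + H(121))/(2624 + 29181) = (-28479 + (199 + 121))/(2624 + 29181) = (-28479 + 320)/31805 = -28159*1/31805 = -28159/31805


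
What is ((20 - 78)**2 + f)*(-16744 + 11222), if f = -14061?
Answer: 59068834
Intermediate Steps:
((20 - 78)**2 + f)*(-16744 + 11222) = ((20 - 78)**2 - 14061)*(-16744 + 11222) = ((-58)**2 - 14061)*(-5522) = (3364 - 14061)*(-5522) = -10697*(-5522) = 59068834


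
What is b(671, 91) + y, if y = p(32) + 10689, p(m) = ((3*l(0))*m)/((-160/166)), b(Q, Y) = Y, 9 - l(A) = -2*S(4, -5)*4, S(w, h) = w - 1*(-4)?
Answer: 17546/5 ≈ 3509.2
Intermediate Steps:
S(w, h) = 4 + w (S(w, h) = w + 4 = 4 + w)
l(A) = 73 (l(A) = 9 - (-2*(4 + 4))*4 = 9 - (-2*8)*4 = 9 - (-16)*4 = 9 - 1*(-64) = 9 + 64 = 73)
p(m) = -18177*m/80 (p(m) = ((3*73)*m)/((-160/166)) = (219*m)/((-160*1/166)) = (219*m)/(-80/83) = (219*m)*(-83/80) = -18177*m/80)
y = 17091/5 (y = -18177/80*32 + 10689 = -36354/5 + 10689 = 17091/5 ≈ 3418.2)
b(671, 91) + y = 91 + 17091/5 = 17546/5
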